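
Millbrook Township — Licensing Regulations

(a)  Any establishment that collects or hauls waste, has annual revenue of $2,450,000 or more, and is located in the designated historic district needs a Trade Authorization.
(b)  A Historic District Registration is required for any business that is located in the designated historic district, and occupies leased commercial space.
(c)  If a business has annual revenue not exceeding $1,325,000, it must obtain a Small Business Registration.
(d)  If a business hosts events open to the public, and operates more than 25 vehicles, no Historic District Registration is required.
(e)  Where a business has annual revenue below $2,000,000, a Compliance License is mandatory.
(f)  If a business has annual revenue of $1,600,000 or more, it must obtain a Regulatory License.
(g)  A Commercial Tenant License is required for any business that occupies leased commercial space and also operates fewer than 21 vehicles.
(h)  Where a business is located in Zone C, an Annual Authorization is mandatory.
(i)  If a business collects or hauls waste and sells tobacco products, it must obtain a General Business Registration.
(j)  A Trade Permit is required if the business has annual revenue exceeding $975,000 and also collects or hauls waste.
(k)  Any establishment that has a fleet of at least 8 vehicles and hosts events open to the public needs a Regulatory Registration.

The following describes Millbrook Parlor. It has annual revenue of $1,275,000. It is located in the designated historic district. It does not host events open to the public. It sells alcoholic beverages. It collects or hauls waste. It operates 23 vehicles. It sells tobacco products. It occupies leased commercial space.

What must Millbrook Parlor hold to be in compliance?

(a) collects or hauls waste; revenue $1,275,000 < $2,450,000; is located in the designated historic district → Trade Authorization not required.
(b) is located in the designated historic district; occupies leased commercial space → Historic District Registration required.
(c) revenue $1,275,000 ≤ $1,325,000 → Small Business Registration required.
(d) does not host events open to the public; vehicles 23 ≤ 25 → Historic District Registration exemption does not apply.
(e) revenue $1,275,000 < $2,000,000 → Compliance License required.
(f) revenue $1,275,000 < $1,600,000 → Regulatory License not required.
(g) occupies leased commercial space; vehicles 23 ≥ 21 → Commercial Tenant License not required.
(h) is located in the designated historic district (not: is located in Zone C) → Annual Authorization not required.
(i) collects or hauls waste; sells tobacco products → General Business Registration required.
(j) revenue $1,275,000 > $975,000; collects or hauls waste → Trade Permit required.
(k) vehicles 23 ≥ 8; does not host events open to the public → Regulatory Registration not required.

Compliance License, General Business Registration, Historic District Registration, Small Business Registration, Trade Permit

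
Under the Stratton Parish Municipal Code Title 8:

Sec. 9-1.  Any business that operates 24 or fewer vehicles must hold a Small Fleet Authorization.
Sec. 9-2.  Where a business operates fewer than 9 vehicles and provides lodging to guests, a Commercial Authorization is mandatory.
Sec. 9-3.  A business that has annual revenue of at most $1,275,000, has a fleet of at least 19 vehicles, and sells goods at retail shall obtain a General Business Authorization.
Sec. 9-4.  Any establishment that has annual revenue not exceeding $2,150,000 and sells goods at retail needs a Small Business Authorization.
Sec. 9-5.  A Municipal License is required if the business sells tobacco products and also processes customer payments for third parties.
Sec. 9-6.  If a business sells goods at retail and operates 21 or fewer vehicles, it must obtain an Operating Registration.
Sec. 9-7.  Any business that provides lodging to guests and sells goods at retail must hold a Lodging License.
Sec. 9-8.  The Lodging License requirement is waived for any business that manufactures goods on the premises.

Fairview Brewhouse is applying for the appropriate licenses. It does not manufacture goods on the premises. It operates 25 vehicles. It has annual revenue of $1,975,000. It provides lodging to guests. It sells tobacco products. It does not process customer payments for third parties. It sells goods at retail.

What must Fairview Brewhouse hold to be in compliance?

Sec. 9-1. vehicles 25 > 24 → Small Fleet Authorization not required.
Sec. 9-2. vehicles 25 ≥ 9; provides lodging to guests → Commercial Authorization not required.
Sec. 9-3. revenue $1,975,000 > $1,275,000; vehicles 25 ≥ 19; sells goods at retail → General Business Authorization not required.
Sec. 9-4. revenue $1,975,000 ≤ $2,150,000; sells goods at retail → Small Business Authorization required.
Sec. 9-5. sells tobacco products; does not process customer payments for third parties → Municipal License not required.
Sec. 9-6. sells goods at retail; vehicles 25 > 21 → Operating Registration not required.
Sec. 9-7. provides lodging to guests; sells goods at retail → Lodging License required.
Sec. 9-8. does not manufacture goods on the premises → Lodging License exemption does not apply.

Lodging License, Small Business Authorization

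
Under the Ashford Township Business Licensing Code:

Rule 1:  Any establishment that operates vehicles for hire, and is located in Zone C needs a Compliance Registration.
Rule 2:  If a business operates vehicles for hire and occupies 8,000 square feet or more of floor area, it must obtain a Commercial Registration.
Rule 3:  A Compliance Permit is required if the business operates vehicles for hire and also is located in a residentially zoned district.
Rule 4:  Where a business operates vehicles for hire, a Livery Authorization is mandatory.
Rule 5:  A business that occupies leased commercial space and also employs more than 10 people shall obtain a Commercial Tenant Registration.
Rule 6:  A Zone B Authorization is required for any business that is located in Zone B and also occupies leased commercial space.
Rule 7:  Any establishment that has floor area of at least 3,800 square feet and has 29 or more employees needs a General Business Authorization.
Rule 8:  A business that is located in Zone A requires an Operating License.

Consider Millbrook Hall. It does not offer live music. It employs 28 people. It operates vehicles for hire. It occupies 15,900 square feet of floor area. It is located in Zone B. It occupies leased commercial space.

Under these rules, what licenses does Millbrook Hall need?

Rule 1: operates vehicles for hire; is located in Zone B (not: is located in Zone C) → Compliance Registration not required.
Rule 2: operates vehicles for hire; floor area 15,900 square feet ≥ 8,000 square feet → Commercial Registration required.
Rule 3: operates vehicles for hire; is located in Zone B (not: is located in a residentially zoned district) → Compliance Permit not required.
Rule 4: operates vehicles for hire → Livery Authorization required.
Rule 5: occupies leased commercial space; employees 28 > 10 → Commercial Tenant Registration required.
Rule 6: is located in Zone B; occupies leased commercial space → Zone B Authorization required.
Rule 7: floor area 15,900 square feet ≥ 3,800 square feet; employees 28 < 29 → General Business Authorization not required.
Rule 8: is located in Zone B (not: is located in Zone A) → Operating License not required.

Commercial Registration, Commercial Tenant Registration, Livery Authorization, Zone B Authorization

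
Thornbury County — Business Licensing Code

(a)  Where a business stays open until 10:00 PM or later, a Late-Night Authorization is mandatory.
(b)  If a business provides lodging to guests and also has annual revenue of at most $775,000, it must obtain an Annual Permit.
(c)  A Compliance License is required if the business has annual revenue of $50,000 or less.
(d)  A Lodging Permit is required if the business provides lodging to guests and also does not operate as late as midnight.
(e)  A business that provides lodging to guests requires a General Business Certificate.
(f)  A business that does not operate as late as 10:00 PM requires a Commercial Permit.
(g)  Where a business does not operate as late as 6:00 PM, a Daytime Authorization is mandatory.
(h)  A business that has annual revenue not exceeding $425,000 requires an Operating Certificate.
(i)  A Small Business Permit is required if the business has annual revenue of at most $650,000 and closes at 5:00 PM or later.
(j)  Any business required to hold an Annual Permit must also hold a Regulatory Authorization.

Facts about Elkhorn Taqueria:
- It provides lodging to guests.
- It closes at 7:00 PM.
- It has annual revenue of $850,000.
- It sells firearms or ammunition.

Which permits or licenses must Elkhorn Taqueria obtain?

Commercial Permit, General Business Certificate, Lodging Permit

(a) closes 7:00 PM, at/before 10:00 PM → Late-Night Authorization not required.
(b) provides lodging to guests; revenue $850,000 > $775,000 → Annual Permit not required.
(c) revenue $850,000 > $50,000 → Compliance License not required.
(d) provides lodging to guests; closes 7:00 PM, at/before midnight → Lodging Permit required.
(e) provides lodging to guests → General Business Certificate required.
(f) closes 7:00 PM, at/before 10:00 PM → Commercial Permit required.
(g) closes 7:00 PM, after 6:00 PM → Daytime Authorization not required.
(h) revenue $850,000 > $425,000 → Operating Certificate not required.
(i) revenue $850,000 > $650,000; closes 7:00 PM, after 5:00 PM → Small Business Permit not required.
(j) Annual Permit is not required → no effect.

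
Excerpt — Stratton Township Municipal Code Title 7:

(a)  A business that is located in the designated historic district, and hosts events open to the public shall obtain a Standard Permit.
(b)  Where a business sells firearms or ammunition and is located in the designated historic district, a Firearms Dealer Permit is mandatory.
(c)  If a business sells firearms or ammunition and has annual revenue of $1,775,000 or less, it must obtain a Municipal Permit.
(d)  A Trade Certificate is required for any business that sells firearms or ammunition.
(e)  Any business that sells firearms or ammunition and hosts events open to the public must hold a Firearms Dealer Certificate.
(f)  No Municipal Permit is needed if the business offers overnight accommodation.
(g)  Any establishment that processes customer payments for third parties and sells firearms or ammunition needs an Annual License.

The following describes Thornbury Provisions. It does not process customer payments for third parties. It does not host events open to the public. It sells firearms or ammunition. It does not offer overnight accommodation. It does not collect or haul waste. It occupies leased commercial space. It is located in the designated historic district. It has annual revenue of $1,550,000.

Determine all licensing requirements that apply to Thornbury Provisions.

(a) is located in the designated historic district; does not host events open to the public → Standard Permit not required.
(b) sells firearms or ammunition; is located in the designated historic district → Firearms Dealer Permit required.
(c) sells firearms or ammunition; revenue $1,550,000 ≤ $1,775,000 → Municipal Permit required.
(d) sells firearms or ammunition → Trade Certificate required.
(e) sells firearms or ammunition; does not host events open to the public → Firearms Dealer Certificate not required.
(f) does not offer overnight accommodation → Municipal Permit exemption does not apply.
(g) does not process customer payments for third parties; sells firearms or ammunition → Annual License not required.

Firearms Dealer Permit, Municipal Permit, Trade Certificate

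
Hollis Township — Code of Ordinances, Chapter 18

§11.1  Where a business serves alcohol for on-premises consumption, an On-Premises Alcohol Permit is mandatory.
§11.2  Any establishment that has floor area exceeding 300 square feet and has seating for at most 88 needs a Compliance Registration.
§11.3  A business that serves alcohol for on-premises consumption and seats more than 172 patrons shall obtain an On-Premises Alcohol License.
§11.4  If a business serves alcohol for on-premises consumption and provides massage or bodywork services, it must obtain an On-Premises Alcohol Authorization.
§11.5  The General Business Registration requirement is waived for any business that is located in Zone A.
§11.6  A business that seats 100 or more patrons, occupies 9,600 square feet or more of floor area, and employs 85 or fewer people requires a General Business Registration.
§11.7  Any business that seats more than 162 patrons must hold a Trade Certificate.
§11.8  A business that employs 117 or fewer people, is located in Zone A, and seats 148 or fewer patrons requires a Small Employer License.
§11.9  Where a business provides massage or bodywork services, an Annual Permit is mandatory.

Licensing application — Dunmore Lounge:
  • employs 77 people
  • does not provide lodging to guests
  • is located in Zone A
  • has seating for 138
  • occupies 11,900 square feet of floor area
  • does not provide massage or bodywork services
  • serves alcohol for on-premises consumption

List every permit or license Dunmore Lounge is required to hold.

§11.1 serves alcohol for on-premises consumption → On-Premises Alcohol Permit required.
§11.2 floor area 11,900 square feet > 300 square feet; seating 138 > 88 → Compliance Registration not required.
§11.3 serves alcohol for on-premises consumption; seating 138 ≤ 172 → On-Premises Alcohol License not required.
§11.4 serves alcohol for on-premises consumption; does not provide massage or bodywork services → On-Premises Alcohol Authorization not required.
§11.5 is located in Zone A → exempt from General Business Registration.
§11.6 seating 138 ≥ 100; floor area 11,900 square feet ≥ 9,600 square feet; employees 77 ≤ 85 → General Business Registration required.
§11.7 seating 138 ≤ 162 → Trade Certificate not required.
§11.8 employees 77 ≤ 117; is located in Zone A; seating 138 ≤ 148 → Small Employer License required.
§11.9 does not provide massage or bodywork services → Annual Permit not required.

On-Premises Alcohol Permit, Small Employer License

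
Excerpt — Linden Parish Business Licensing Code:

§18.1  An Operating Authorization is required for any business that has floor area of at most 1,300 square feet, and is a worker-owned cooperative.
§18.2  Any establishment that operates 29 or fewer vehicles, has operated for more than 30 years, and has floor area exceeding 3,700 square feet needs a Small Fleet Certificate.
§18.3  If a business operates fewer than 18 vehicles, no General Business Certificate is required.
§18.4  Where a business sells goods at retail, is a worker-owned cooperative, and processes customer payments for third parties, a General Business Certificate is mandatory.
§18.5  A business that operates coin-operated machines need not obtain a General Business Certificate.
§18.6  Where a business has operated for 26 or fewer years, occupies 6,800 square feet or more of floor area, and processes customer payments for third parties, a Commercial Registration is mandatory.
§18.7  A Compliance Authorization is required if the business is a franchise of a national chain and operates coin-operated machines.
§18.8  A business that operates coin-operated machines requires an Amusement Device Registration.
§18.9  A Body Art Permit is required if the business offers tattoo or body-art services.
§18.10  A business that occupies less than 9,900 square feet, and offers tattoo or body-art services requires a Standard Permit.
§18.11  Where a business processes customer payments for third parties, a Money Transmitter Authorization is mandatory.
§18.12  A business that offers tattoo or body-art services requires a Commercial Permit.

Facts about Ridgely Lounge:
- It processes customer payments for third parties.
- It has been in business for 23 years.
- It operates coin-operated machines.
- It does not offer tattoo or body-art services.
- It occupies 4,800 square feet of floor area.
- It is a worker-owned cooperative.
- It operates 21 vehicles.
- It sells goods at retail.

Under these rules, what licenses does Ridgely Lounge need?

Amusement Device Registration, Money Transmitter Authorization

§18.1 floor area 4,800 square feet > 1,300 square feet; is a worker-owned cooperative → Operating Authorization not required.
§18.2 vehicles 21 ≤ 29; years in business 23 ≤ 30; floor area 4,800 square feet > 3,700 square feet → Small Fleet Certificate not required.
§18.3 vehicles 21 ≥ 18 → General Business Certificate exemption does not apply.
§18.4 sells goods at retail; is a worker-owned cooperative; processes customer payments for third parties → General Business Certificate required.
§18.5 operates coin-operated machines → exempt from General Business Certificate.
§18.6 years in business 23 ≤ 26; floor area 4,800 square feet < 6,800 square feet; processes customer payments for third parties → Commercial Registration not required.
§18.7 is a worker-owned cooperative (not: is a franchise of a national chain); operates coin-operated machines → Compliance Authorization not required.
§18.8 operates coin-operated machines → Amusement Device Registration required.
§18.9 does not offer tattoo or body-art services → Body Art Permit not required.
§18.10 floor area 4,800 square feet < 9,900 square feet; does not offer tattoo or body-art services → Standard Permit not required.
§18.11 processes customer payments for third parties → Money Transmitter Authorization required.
§18.12 does not offer tattoo or body-art services → Commercial Permit not required.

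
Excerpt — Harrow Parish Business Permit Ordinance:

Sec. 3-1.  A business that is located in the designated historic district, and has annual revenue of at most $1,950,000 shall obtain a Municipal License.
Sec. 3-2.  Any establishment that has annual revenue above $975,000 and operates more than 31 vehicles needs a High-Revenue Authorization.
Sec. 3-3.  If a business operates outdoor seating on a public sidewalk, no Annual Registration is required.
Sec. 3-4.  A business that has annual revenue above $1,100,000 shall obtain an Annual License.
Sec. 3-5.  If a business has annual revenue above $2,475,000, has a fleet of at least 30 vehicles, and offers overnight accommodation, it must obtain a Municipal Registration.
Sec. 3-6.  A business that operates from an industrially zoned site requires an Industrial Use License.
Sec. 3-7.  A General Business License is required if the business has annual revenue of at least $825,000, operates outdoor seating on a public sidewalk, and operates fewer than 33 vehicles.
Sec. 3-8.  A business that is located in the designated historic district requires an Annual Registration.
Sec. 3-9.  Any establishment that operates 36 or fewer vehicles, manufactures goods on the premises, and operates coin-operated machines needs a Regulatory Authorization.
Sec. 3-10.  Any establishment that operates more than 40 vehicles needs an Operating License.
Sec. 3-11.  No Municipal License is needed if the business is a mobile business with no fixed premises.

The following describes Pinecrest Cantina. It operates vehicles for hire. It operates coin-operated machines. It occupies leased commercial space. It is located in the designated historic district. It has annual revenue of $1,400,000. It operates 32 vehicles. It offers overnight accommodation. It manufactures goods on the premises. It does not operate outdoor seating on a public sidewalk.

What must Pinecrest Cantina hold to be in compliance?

Annual License, Annual Registration, High-Revenue Authorization, Municipal License, Regulatory Authorization

Sec. 3-1. is located in the designated historic district; revenue $1,400,000 ≤ $1,950,000 → Municipal License required.
Sec. 3-2. revenue $1,400,000 > $975,000; vehicles 32 > 31 → High-Revenue Authorization required.
Sec. 3-3. does not operate outdoor seating on a public sidewalk → Annual Registration exemption does not apply.
Sec. 3-4. revenue $1,400,000 > $1,100,000 → Annual License required.
Sec. 3-5. revenue $1,400,000 ≤ $2,475,000; vehicles 32 ≥ 30; offers overnight accommodation → Municipal Registration not required.
Sec. 3-6. occupies leased commercial space (not: operates from an industrially zoned site) → Industrial Use License not required.
Sec. 3-7. revenue $1,400,000 ≥ $825,000; does not operate outdoor seating on a public sidewalk; vehicles 32 < 33 → General Business License not required.
Sec. 3-8. is located in the designated historic district → Annual Registration required.
Sec. 3-9. vehicles 32 ≤ 36; manufactures goods on the premises; operates coin-operated machines → Regulatory Authorization required.
Sec. 3-10. vehicles 32 ≤ 40 → Operating License not required.
Sec. 3-11. occupies leased commercial space (not: is a mobile business with no fixed premises) → Municipal License exemption does not apply.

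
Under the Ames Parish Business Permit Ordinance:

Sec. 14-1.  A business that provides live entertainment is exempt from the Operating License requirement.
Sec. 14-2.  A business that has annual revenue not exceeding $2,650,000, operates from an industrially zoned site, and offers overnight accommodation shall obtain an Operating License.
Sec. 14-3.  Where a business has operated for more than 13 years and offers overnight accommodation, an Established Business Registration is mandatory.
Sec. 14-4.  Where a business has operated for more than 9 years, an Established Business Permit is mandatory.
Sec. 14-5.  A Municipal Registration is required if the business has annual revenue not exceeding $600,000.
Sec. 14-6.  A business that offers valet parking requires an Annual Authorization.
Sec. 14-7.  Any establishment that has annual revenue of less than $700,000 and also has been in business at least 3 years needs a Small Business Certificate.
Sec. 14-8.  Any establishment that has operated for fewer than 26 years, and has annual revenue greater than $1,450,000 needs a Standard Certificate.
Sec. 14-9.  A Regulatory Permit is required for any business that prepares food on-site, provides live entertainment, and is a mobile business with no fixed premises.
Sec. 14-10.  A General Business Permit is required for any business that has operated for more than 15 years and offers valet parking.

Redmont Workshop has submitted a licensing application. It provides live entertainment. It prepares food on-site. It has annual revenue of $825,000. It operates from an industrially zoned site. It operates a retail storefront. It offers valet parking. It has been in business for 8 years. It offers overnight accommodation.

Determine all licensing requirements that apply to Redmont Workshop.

Sec. 14-1. provides live entertainment → exempt from Operating License.
Sec. 14-2. revenue $825,000 ≤ $2,650,000; operates from an industrially zoned site; offers overnight accommodation → Operating License required.
Sec. 14-3. years in business 8 ≤ 13; offers overnight accommodation → Established Business Registration not required.
Sec. 14-4. years in business 8 ≤ 9 → Established Business Permit not required.
Sec. 14-5. revenue $825,000 > $600,000 → Municipal Registration not required.
Sec. 14-6. offers valet parking → Annual Authorization required.
Sec. 14-7. revenue $825,000 ≥ $700,000; years in business 8 ≥ 3 → Small Business Certificate not required.
Sec. 14-8. years in business 8 < 26; revenue $825,000 ≤ $1,450,000 → Standard Certificate not required.
Sec. 14-9. prepares food on-site; provides live entertainment; operates from an industrially zoned site (not: is a mobile business with no fixed premises) → Regulatory Permit not required.
Sec. 14-10. years in business 8 ≤ 15; offers valet parking → General Business Permit not required.

Annual Authorization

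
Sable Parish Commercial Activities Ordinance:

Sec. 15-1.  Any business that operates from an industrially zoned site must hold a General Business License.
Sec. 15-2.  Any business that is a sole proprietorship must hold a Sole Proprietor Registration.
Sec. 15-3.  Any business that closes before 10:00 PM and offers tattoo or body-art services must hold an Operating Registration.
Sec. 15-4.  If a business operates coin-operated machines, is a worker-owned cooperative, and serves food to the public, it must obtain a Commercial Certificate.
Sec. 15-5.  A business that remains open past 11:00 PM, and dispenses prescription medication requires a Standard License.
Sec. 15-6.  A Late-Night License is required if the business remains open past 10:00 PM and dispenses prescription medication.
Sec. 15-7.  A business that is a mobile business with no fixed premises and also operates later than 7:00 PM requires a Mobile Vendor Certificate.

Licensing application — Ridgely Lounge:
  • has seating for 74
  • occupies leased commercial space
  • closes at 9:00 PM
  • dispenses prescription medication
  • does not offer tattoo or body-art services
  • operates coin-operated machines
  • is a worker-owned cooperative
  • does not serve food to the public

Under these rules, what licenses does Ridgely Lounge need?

None

Sec. 15-1. occupies leased commercial space (not: operates from an industrially zoned site) → General Business License not required.
Sec. 15-2. is a worker-owned cooperative (not: is a sole proprietorship) → Sole Proprietor Registration not required.
Sec. 15-3. closes 9:00 PM, at/before 10:00 PM; does not offer tattoo or body-art services → Operating Registration not required.
Sec. 15-4. operates coin-operated machines; is a worker-owned cooperative; does not serve food to the public → Commercial Certificate not required.
Sec. 15-5. closes 9:00 PM, at/before 11:00 PM; dispenses prescription medication → Standard License not required.
Sec. 15-6. closes 9:00 PM, at/before 10:00 PM; dispenses prescription medication → Late-Night License not required.
Sec. 15-7. occupies leased commercial space (not: is a mobile business with no fixed premises); closes 9:00 PM, after 7:00 PM → Mobile Vendor Certificate not required.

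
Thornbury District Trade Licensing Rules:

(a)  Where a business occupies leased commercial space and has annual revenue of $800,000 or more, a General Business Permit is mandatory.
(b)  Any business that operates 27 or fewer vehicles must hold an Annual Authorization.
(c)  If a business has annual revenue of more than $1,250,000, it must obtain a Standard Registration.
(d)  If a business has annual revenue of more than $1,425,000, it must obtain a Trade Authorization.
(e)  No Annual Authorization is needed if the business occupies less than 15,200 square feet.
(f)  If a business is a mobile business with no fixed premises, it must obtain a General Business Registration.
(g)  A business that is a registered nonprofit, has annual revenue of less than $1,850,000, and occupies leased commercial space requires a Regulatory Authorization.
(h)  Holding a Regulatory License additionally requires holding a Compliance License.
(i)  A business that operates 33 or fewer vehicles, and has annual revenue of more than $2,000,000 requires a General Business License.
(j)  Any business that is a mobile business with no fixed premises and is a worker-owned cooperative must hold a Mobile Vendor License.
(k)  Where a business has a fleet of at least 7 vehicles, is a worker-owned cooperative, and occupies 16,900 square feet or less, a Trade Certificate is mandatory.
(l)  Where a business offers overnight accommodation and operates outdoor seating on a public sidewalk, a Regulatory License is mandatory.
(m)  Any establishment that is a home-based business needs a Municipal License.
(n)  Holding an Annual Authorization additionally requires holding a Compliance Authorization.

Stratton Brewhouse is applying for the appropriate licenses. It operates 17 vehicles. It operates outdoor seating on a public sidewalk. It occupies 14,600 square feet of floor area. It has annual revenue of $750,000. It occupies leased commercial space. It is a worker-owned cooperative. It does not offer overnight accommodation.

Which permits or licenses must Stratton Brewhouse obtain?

Trade Certificate

(a) occupies leased commercial space; revenue $750,000 < $800,000 → General Business Permit not required.
(b) vehicles 17 ≤ 27 → Annual Authorization required.
(c) revenue $750,000 ≤ $1,250,000 → Standard Registration not required.
(d) revenue $750,000 ≤ $1,425,000 → Trade Authorization not required.
(e) floor area 14,600 square feet < 15,200 square feet → exempt from Annual Authorization.
(f) occupies leased commercial space (not: is a mobile business with no fixed premises) → General Business Registration not required.
(g) is a worker-owned cooperative (not: is a registered nonprofit); revenue $750,000 < $1,850,000; occupies leased commercial space → Regulatory Authorization not required.
(h) Regulatory License is not required → no effect.
(i) vehicles 17 ≤ 33; revenue $750,000 ≤ $2,000,000 → General Business License not required.
(j) occupies leased commercial space (not: is a mobile business with no fixed premises); is a worker-owned cooperative → Mobile Vendor License not required.
(k) vehicles 17 ≥ 7; is a worker-owned cooperative; floor area 14,600 square feet ≤ 16,900 square feet → Trade Certificate required.
(l) does not offer overnight accommodation; operates outdoor seating on a public sidewalk → Regulatory License not required.
(m) occupies leased commercial space (not: is a home-based business) → Municipal License not required.
(n) Annual Authorization is not required → no effect.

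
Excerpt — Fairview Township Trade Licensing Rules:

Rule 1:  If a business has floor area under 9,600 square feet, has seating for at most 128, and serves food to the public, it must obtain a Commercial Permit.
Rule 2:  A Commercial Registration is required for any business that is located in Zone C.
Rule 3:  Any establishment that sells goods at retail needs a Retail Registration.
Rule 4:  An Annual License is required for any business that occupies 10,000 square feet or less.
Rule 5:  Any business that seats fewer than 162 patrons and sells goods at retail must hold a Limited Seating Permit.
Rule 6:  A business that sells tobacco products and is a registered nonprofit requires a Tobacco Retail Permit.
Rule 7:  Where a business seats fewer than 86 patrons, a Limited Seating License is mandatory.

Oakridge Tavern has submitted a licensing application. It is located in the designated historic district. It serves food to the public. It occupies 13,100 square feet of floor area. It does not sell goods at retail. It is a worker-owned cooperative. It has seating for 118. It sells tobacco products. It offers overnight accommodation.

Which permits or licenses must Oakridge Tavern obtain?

None

Rule 1: floor area 13,100 square feet ≥ 9,600 square feet; seating 118 ≤ 128; serves food to the public → Commercial Permit not required.
Rule 2: is located in the designated historic district (not: is located in Zone C) → Commercial Registration not required.
Rule 3: does not sell goods at retail → Retail Registration not required.
Rule 4: floor area 13,100 square feet > 10,000 square feet → Annual License not required.
Rule 5: seating 118 < 162; does not sell goods at retail → Limited Seating Permit not required.
Rule 6: sells tobacco products; is a worker-owned cooperative (not: is a registered nonprofit) → Tobacco Retail Permit not required.
Rule 7: seating 118 ≥ 86 → Limited Seating License not required.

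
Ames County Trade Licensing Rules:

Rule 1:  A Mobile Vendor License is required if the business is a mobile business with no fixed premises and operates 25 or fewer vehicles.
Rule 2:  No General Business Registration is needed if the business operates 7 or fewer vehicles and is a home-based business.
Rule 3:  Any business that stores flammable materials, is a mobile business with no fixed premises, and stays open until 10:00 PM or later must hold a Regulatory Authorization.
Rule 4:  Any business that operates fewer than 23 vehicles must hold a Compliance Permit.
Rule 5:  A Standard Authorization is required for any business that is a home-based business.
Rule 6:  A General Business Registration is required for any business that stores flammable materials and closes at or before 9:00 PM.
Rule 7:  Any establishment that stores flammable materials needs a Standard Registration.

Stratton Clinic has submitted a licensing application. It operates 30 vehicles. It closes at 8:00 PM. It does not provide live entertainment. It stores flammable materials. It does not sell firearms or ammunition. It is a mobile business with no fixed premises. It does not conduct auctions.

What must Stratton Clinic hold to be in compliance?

General Business Registration, Standard Registration

Rule 1: is a mobile business with no fixed premises; vehicles 30 > 25 → Mobile Vendor License not required.
Rule 2: vehicles 30 > 7; is a mobile business with no fixed premises (not: is a home-based business) → General Business Registration exemption does not apply.
Rule 3: stores flammable materials; is a mobile business with no fixed premises; closes 8:00 PM, at/before 10:00 PM → Regulatory Authorization not required.
Rule 4: vehicles 30 ≥ 23 → Compliance Permit not required.
Rule 5: is a mobile business with no fixed premises (not: is a home-based business) → Standard Authorization not required.
Rule 6: stores flammable materials; closes 8:00 PM, at/before 9:00 PM → General Business Registration required.
Rule 7: stores flammable materials → Standard Registration required.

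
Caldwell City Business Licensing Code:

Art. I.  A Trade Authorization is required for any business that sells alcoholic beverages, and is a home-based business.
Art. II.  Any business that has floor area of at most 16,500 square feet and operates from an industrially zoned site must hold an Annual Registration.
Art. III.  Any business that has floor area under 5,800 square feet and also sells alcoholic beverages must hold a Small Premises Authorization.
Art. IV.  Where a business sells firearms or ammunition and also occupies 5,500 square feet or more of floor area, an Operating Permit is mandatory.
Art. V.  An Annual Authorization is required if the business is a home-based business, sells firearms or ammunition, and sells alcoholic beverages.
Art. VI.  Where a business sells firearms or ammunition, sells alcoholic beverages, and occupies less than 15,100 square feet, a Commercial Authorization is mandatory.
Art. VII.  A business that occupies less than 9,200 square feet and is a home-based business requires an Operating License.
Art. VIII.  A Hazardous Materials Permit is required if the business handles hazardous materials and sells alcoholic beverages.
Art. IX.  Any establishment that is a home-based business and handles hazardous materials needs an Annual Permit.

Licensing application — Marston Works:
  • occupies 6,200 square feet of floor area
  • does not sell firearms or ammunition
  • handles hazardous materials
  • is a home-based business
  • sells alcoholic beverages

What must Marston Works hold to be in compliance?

Annual Permit, Hazardous Materials Permit, Operating License, Trade Authorization

Art. I. sells alcoholic beverages; is a home-based business → Trade Authorization required.
Art. II. floor area 6,200 square feet ≤ 16,500 square feet; is a home-based business (not: operates from an industrially zoned site) → Annual Registration not required.
Art. III. floor area 6,200 square feet ≥ 5,800 square feet; sells alcoholic beverages → Small Premises Authorization not required.
Art. IV. does not sell firearms or ammunition; floor area 6,200 square feet ≥ 5,500 square feet → Operating Permit not required.
Art. V. is a home-based business; does not sell firearms or ammunition; sells alcoholic beverages → Annual Authorization not required.
Art. VI. does not sell firearms or ammunition; sells alcoholic beverages; floor area 6,200 square feet < 15,100 square feet → Commercial Authorization not required.
Art. VII. floor area 6,200 square feet < 9,200 square feet; is a home-based business → Operating License required.
Art. VIII. handles hazardous materials; sells alcoholic beverages → Hazardous Materials Permit required.
Art. IX. is a home-based business; handles hazardous materials → Annual Permit required.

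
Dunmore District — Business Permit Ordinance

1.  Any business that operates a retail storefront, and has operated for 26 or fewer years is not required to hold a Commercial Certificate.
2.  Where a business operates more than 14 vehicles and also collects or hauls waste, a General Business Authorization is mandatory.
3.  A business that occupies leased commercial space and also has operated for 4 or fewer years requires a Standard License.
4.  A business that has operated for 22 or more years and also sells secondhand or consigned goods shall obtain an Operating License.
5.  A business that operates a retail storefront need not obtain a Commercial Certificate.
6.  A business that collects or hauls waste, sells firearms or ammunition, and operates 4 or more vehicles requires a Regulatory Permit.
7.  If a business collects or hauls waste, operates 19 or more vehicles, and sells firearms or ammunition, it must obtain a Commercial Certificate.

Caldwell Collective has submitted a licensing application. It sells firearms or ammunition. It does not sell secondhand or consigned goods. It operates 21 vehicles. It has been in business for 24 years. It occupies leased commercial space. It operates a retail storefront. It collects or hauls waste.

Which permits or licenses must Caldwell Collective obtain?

1. operates a retail storefront; years in business 24 ≤ 26 → exempt from Commercial Certificate.
2. vehicles 21 > 14; collects or hauls waste → General Business Authorization required.
3. occupies leased commercial space; years in business 24 > 4 → Standard License not required.
4. years in business 24 ≥ 22; does not sell secondhand or consigned goods → Operating License not required.
5. operates a retail storefront → exempt from Commercial Certificate.
6. collects or hauls waste; sells firearms or ammunition; vehicles 21 ≥ 4 → Regulatory Permit required.
7. collects or hauls waste; vehicles 21 ≥ 19; sells firearms or ammunition → Commercial Certificate required.

General Business Authorization, Regulatory Permit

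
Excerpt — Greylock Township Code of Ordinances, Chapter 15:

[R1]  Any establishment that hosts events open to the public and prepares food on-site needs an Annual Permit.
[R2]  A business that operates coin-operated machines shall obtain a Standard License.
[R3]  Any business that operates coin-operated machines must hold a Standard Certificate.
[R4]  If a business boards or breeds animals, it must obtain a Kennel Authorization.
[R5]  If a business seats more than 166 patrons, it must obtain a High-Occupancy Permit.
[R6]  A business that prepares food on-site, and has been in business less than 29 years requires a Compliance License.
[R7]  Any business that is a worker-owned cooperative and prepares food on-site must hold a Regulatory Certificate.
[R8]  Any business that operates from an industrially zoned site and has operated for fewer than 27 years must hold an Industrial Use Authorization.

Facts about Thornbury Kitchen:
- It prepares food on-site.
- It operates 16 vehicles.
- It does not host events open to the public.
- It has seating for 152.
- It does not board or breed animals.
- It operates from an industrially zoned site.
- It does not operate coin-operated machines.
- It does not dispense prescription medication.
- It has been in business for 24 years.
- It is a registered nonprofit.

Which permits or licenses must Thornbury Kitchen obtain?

Compliance License, Industrial Use Authorization

[R1] does not host events open to the public; prepares food on-site → Annual Permit not required.
[R2] does not operate coin-operated machines → Standard License not required.
[R3] does not operate coin-operated machines → Standard Certificate not required.
[R4] does not board or breed animals → Kennel Authorization not required.
[R5] seating 152 ≤ 166 → High-Occupancy Permit not required.
[R6] prepares food on-site; years in business 24 < 29 → Compliance License required.
[R7] is a registered nonprofit (not: is a worker-owned cooperative); prepares food on-site → Regulatory Certificate not required.
[R8] operates from an industrially zoned site; years in business 24 < 27 → Industrial Use Authorization required.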